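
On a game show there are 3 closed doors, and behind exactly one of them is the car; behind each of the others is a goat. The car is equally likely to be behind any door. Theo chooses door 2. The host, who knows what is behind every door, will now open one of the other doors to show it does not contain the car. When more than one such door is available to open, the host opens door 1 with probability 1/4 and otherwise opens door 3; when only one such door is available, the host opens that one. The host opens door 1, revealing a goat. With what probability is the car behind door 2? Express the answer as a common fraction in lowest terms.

1/5

Consider each possible location of the car in turn.
If it is behind door 1 (prior 1/3): the host opened door 1, so this case is ruled out; weight (1/3)·0 = 0.
If it is behind door 2 (prior 1/3): door 1 is available, opened with probability 1/4; weight (1/3)·(1/4) = 1/12.
If it is behind door 3 (prior 1/3): only door 1 is available, probability 1; weight (1/3)·1 = 1/3.
The weights sum to 5/12.
So P(the car behind door 2 | the host opened door 1) = (1/12) / (5/12) = 1/5.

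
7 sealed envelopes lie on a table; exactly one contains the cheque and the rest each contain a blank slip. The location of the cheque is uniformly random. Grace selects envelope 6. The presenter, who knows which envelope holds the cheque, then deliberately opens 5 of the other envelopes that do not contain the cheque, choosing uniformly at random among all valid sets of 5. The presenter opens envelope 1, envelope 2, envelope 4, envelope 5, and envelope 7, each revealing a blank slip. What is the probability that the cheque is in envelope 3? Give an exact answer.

Condition on the true location of the cheque.
If it is in any of envelopes 1, 2, 4, 5, and 7 (prior 1/7 each): that envelope was opened and seen not to hold the prize — ruled out; weight (1/7)·0 = 0 each.
If it is in envelope 3 (prior 1/7): the presenter has no choice, probability 1; weight (1/7)·1 = 1/7.
If it is in envelope 6 (prior 1/7): the presenter has 6 equally likely choices, so probability 1/6; weight (1/7)·(1/6) = 1/42.
The weights sum to 1/6.
So P(the cheque in envelope 3 | the presenter opened envelope 1, envelope 2, envelope 4, envelope 5, and envelope 7) = (1/7) / (1/6) = 6/7.

6/7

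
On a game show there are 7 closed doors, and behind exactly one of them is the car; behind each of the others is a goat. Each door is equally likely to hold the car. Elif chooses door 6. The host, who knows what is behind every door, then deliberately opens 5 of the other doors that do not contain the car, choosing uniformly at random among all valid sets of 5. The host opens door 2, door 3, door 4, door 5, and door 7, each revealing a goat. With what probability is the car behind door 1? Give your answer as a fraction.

Consider each possible location of the car in turn.
If it is behind door 1 (prior 1/7): the host has no choice, probability 1; weight (1/7)·1 = 1/7.
If it is behind any of doors 2, 3, 4, 5, and 7 (prior 1/7 each): that door was opened and seen not to hold the prize — ruled out; weight (1/7)·0 = 0 each.
If it is behind door 6 (prior 1/7): the host has 6 equally likely choices, so probability 1/6; weight (1/7)·(1/6) = 1/42.
The weights sum to 1/6.
So P(the car behind door 1 | the host opened door 2, door 3, door 4, door 5, and door 7) = (1/7) / (1/6) = 6/7.

6/7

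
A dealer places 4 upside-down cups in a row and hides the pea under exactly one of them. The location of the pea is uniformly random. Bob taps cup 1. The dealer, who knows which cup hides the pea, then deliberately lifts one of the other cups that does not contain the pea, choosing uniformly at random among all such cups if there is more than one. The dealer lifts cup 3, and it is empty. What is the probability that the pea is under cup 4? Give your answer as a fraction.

3/8

Apply Bayes' rule, conditioning on where the pea actually is.
If it is under cup 1 (prior 1/4): the dealer has 3 equally likely choices, so probability 1/3; weight (1/4)·(1/3) = 1/12.
If it is under either of cups 2 and 4 (prior 1/4 each): the dealer has 2 equally likely choices, so probability 1/2; weight (1/4)·(1/2) = 1/8 each.
If it is under cup 3 (prior 1/4): the dealer opened cup 3, so this case is ruled out; weight (1/4)·0 = 0.
The weights sum to 1/3.
So P(the pea under cup 4 | the dealer opened cup 3) = (1/8) / (1/3) = 3/8.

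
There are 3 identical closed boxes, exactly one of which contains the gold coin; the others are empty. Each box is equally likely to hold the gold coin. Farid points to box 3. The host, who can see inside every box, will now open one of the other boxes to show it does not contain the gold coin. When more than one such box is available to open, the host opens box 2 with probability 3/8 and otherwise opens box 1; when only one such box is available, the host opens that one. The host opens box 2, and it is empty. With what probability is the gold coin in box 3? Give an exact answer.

3/11

Apply Bayes' rule, conditioning on where the gold coin actually is.
If it is in box 1 (prior 1/3): only box 2 is available, probability 1; weight (1/3)·1 = 1/3.
If it is in box 2 (prior 1/3): the host opened box 2, so this case is ruled out; weight (1/3)·0 = 0.
If it is in box 3 (prior 1/3): box 2 is available, opened with probability 3/8; weight (1/3)·(3/8) = 1/8.
The weights sum to 11/24.
So P(the gold coin in box 3 | the host opened box 2) = (1/8) / (11/24) = 3/11.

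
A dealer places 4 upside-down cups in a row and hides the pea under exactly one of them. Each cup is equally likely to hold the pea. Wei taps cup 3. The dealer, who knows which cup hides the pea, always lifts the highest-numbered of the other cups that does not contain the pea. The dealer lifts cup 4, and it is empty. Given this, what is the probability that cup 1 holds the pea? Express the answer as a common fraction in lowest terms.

Apply Bayes' rule, conditioning on where the pea actually is.
If it is under any of cups 1, 2, and 3 (prior 1/4 each): cup 4 is the highest-numbered option available, probability 1; weight (1/4)·1 = 1/4 each.
If it is under cup 4 (prior 1/4): the dealer opened cup 4, so this case is ruled out; weight (1/4)·0 = 0.
The weights sum to 3/4.
So P(the pea under cup 1 | the dealer opened cup 4) = (1/4) / (3/4) = 1/3.

1/3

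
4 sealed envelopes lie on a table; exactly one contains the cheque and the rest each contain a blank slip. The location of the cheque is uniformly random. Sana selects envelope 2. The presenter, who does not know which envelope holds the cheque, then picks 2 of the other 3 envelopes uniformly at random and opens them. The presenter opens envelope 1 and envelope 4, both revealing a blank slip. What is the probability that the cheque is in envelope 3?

Apply Bayes' rule, conditioning on where the cheque actually is.
If it is in either of envelopes 1 and 4 (prior 1/4 each): that envelope was opened and seen not to hold the prize — ruled out; weight (1/4)·0 = 0 each.
If it is in either of envelopes 2 and 3 (prior 1/4 each): the presenter picks exactly this set with probability 1/3 regardless, and none is the prize; weight (1/4)·(1/3) = 1/12 each.
The weights sum to 1/6.
So P(the cheque in envelope 3 | the presenter opened envelope 1 and envelope 4) = (1/12) / (1/6) = 1/2.

1/2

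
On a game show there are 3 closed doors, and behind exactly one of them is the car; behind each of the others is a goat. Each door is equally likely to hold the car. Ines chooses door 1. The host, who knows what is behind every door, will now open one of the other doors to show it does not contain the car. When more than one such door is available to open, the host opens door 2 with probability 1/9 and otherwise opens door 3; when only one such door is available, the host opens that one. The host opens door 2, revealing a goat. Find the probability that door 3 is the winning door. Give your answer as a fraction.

9/10

Apply Bayes' rule, conditioning on where the car actually is.
If it is behind door 1 (prior 1/3): door 2 is available, opened with probability 1/9; weight (1/3)·(1/9) = 1/27.
If it is behind door 2 (prior 1/3): the host opened door 2, so this case is ruled out; weight (1/3)·0 = 0.
If it is behind door 3 (prior 1/3): only door 2 is available, probability 1; weight (1/3)·1 = 1/3.
The weights sum to 10/27.
So P(the car behind door 3 | the host opened door 2) = (1/3) / (10/27) = 9/10.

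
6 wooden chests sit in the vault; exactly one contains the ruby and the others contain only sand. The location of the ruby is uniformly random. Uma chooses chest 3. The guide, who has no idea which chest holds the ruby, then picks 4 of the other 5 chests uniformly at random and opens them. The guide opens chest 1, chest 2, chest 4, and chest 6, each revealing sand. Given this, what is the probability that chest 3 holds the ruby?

Apply Bayes' rule, conditioning on where the ruby actually is.
If it is in any of chests 1, 2, 4, and 6 (prior 1/6 each): that chest was opened and seen not to hold the prize — ruled out; weight (1/6)·0 = 0 each.
If it is in either of chests 3 and 5 (prior 1/6 each): the guide picks exactly this set with probability 1/5 regardless, and none is the prize; weight (1/6)·(1/5) = 1/30 each.
The weights sum to 1/15.
So P(the ruby in chest 3 | the guide opened chest 1, chest 2, chest 4, and chest 6) = (1/30) / (1/15) = 1/2.

1/2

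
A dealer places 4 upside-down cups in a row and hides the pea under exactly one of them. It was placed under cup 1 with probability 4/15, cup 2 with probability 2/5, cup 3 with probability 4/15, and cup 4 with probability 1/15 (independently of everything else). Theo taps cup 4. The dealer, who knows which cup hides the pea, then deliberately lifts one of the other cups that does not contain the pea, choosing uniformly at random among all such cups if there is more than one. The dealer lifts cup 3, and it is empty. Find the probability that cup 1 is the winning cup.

3/8

Consider each possible location of the pea in turn.
If it is under cup 1 (prior 4/15): the dealer has 2 equally likely choices, so probability 1/2; weight (4/15)·(1/2) = 2/15.
If it is under cup 2 (prior 2/5): the dealer has 2 equally likely choices, so probability 1/2; weight (2/5)·(1/2) = 1/5.
If it is under cup 3 (prior 4/15): the dealer opened cup 3, so this case is ruled out; weight (4/15)·0 = 0.
If it is under cup 4 (prior 1/15): the dealer has 3 equally likely choices, so probability 1/3; weight (1/15)·(1/3) = 1/45.
The weights sum to 16/45.
So P(the pea under cup 1 | the dealer opened cup 3) = (2/15) / (16/45) = 3/8.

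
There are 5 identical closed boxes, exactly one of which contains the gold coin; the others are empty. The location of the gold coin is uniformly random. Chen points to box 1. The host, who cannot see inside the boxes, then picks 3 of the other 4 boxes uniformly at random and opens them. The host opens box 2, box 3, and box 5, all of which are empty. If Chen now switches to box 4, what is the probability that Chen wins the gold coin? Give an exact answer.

Because the host chose which boxes to open without knowing where the gold coin is, the choice is independent of the prize location. Learning that none of the 3 opened boxes holds the gold coin simply rules out those 3 locations and leaves the remaining 2 boxes still equally likely by symmetry.
So P(the gold coin in box 4) = 1/2.

1/2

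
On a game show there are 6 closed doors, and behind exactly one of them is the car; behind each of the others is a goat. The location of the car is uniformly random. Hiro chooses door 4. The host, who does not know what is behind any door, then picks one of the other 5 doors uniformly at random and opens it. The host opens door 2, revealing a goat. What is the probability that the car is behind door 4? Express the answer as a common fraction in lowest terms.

1/5

Because the host chose which door to open without knowing where the car is, the choice is independent of the prize location. Learning that door 2 does not hold the car simply rules out that one location and leaves the remaining 5 doors still equally likely by symmetry.
So P(the car behind door 4) = 1/5.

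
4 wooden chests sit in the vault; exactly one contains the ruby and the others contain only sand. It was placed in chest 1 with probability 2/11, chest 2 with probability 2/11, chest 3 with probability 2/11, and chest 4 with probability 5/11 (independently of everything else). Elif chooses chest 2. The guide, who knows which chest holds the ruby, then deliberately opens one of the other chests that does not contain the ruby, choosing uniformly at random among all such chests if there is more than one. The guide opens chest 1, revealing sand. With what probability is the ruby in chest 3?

Condition on the true location of the ruby.
If it is in chest 1 (prior 2/11): the guide opened chest 1, so this case is ruled out; weight (2/11)·0 = 0.
If it is in chest 2 (prior 2/11): the guide has 3 equally likely choices, so probability 1/3; weight (2/11)·(1/3) = 2/33.
If it is in chest 3 (prior 2/11): the guide has 2 equally likely choices, so probability 1/2; weight (2/11)·(1/2) = 1/11.
If it is in chest 4 (prior 5/11): the guide has 2 equally likely choices, so probability 1/2; weight (5/11)·(1/2) = 5/22.
The weights sum to 25/66.
So P(the ruby in chest 3 | the guide opened chest 1) = (1/11) / (25/66) = 6/25.

6/25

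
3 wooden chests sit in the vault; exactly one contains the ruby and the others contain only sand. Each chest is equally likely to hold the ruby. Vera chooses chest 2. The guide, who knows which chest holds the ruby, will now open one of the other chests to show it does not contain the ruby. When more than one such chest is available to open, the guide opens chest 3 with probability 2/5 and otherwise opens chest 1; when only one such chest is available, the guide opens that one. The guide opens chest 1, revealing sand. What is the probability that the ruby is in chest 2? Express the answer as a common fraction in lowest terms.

Condition on the true location of the ruby.
If it is in chest 1 (prior 1/3): the guide opened chest 1, so this case is ruled out; weight (1/3)·0 = 0.
If it is in chest 2 (prior 1/3): chest 3 is available but not opened, probability 3/5; weight (1/3)·(3/5) = 1/5.
If it is in chest 3 (prior 1/3): only chest 1 is available, probability 1; weight (1/3)·1 = 1/3.
The weights sum to 8/15.
So P(the ruby in chest 2 | the guide opened chest 1) = (1/5) / (8/15) = 3/8.

3/8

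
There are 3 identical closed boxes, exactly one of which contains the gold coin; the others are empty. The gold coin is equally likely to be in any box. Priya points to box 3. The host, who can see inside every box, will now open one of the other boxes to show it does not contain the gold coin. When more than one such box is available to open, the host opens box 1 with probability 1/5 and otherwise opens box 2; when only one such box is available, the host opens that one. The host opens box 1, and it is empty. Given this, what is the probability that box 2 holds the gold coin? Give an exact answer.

5/6

Consider each possible location of the gold coin in turn.
If it is in box 1 (prior 1/3): the host opened box 1, so this case is ruled out; weight (1/3)·0 = 0.
If it is in box 2 (prior 1/3): only box 1 is available, probability 1; weight (1/3)·1 = 1/3.
If it is in box 3 (prior 1/3): box 1 is available, opened with probability 1/5; weight (1/3)·(1/5) = 1/15.
The weights sum to 2/5.
So P(the gold coin in box 2 | the host opened box 1) = (1/3) / (2/5) = 5/6.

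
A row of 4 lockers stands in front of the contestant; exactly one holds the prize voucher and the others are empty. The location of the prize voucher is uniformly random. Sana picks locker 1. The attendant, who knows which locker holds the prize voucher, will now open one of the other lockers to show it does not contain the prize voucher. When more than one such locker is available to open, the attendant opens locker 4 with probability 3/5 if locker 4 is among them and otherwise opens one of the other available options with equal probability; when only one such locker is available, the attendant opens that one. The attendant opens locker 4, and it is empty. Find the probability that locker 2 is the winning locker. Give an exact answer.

Condition on the true location of the prize voucher.
If it is in any of lockers 1, 2, and 3 (prior 1/4 each): locker 4 is available, opened with probability 3/5; weight (1/4)·(3/5) = 3/20 each.
If it is in locker 4 (prior 1/4): the attendant opened locker 4, so this case is ruled out; weight (1/4)·0 = 0.
The weights sum to 9/20.
So P(the prize voucher in locker 2 | the attendant opened locker 4) = (3/20) / (9/20) = 1/3.

1/3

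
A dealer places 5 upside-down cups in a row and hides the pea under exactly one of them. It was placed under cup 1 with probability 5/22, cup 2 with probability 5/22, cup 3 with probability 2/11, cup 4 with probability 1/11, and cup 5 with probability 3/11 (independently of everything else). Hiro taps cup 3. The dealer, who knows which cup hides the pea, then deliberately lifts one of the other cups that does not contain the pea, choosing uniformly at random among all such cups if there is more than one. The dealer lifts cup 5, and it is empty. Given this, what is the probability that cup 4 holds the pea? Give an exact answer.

2/15

Consider each possible location of the pea in turn.
If it is under either of cups 1 and 2 (prior 5/22 each): the dealer has 3 equally likely choices, so probability 1/3; weight (5/22)·(1/3) = 5/66 each.
If it is under cup 3 (prior 2/11): the dealer has 4 equally likely choices, so probability 1/4; weight (2/11)·(1/4) = 1/22.
If it is under cup 4 (prior 1/11): the dealer has 3 equally likely choices, so probability 1/3; weight (1/11)·(1/3) = 1/33.
If it is under cup 5 (prior 3/11): the dealer opened cup 5, so this case is ruled out; weight (3/11)·0 = 0.
The weights sum to 5/22.
So P(the pea under cup 4 | the dealer opened cup 5) = (1/33) / (5/22) = 2/15.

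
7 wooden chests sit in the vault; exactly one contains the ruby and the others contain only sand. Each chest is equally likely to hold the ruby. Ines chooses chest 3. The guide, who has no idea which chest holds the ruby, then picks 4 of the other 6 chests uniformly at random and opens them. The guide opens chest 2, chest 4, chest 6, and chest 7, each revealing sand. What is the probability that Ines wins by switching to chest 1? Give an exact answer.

1/3

Because the guide chose which chests to open without knowing where the ruby is, the choice is independent of the prize location. Learning that none of the 4 opened chests holds the ruby simply rules out those 4 locations and leaves the remaining 3 chests still equally likely by symmetry.
So P(the ruby in chest 1) = 1/3.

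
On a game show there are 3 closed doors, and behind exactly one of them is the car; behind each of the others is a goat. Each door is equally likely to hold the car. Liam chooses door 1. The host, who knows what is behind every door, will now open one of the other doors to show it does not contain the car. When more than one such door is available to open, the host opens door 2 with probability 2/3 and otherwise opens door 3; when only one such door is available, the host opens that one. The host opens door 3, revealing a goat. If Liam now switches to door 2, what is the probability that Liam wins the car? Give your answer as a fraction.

3/4

Consider each possible location of the car in turn.
If it is behind door 1 (prior 1/3): door 2 is available but not opened, probability 1/3; weight (1/3)·(1/3) = 1/9.
If it is behind door 2 (prior 1/3): only door 3 is available, probability 1; weight (1/3)·1 = 1/3.
If it is behind door 3 (prior 1/3): the host opened door 3, so this case is ruled out; weight (1/3)·0 = 0.
The weights sum to 4/9.
So P(the car behind door 2 | the host opened door 3) = (1/3) / (4/9) = 3/4.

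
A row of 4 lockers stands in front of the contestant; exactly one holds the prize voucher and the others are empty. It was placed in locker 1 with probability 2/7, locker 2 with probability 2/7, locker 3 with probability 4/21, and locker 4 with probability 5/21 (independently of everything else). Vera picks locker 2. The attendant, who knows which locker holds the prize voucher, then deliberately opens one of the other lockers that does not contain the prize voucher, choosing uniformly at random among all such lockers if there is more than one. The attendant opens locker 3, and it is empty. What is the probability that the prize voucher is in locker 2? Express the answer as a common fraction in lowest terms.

4/15

Apply Bayes' rule, conditioning on where the prize voucher actually is.
If it is in locker 1 (prior 2/7): the attendant has 2 equally likely choices, so probability 1/2; weight (2/7)·(1/2) = 1/7.
If it is in locker 2 (prior 2/7): the attendant has 3 equally likely choices, so probability 1/3; weight (2/7)·(1/3) = 2/21.
If it is in locker 3 (prior 4/21): the attendant opened locker 3, so this case is ruled out; weight (4/21)·0 = 0.
If it is in locker 4 (prior 5/21): the attendant has 2 equally likely choices, so probability 1/2; weight (5/21)·(1/2) = 5/42.
The weights sum to 5/14.
So P(the prize voucher in locker 2 | the attendant opened locker 3) = (2/21) / (5/14) = 4/15.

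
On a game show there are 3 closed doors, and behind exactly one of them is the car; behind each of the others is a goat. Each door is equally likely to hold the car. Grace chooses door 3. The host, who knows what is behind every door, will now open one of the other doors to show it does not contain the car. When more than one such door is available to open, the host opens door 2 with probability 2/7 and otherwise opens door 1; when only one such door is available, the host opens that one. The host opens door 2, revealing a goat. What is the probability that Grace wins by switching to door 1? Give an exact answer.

Apply Bayes' rule, conditioning on where the car actually is.
If it is behind door 1 (prior 1/3): only door 2 is available, probability 1; weight (1/3)·1 = 1/3.
If it is behind door 2 (prior 1/3): the host opened door 2, so this case is ruled out; weight (1/3)·0 = 0.
If it is behind door 3 (prior 1/3): door 2 is available, opened with probability 2/7; weight (1/3)·(2/7) = 2/21.
The weights sum to 3/7.
So P(the car behind door 1 | the host opened door 2) = (1/3) / (3/7) = 7/9.

7/9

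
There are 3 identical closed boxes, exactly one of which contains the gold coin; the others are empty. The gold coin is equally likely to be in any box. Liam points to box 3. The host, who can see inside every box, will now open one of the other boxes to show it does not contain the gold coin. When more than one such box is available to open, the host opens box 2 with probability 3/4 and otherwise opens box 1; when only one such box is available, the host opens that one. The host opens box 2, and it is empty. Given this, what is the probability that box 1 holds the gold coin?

4/7

Apply Bayes' rule, conditioning on where the gold coin actually is.
If it is in box 1 (prior 1/3): only box 2 is available, probability 1; weight (1/3)·1 = 1/3.
If it is in box 2 (prior 1/3): the host opened box 2, so this case is ruled out; weight (1/3)·0 = 0.
If it is in box 3 (prior 1/3): box 2 is available, opened with probability 3/4; weight (1/3)·(3/4) = 1/4.
The weights sum to 7/12.
So P(the gold coin in box 1 | the host opened box 2) = (1/3) / (7/12) = 4/7.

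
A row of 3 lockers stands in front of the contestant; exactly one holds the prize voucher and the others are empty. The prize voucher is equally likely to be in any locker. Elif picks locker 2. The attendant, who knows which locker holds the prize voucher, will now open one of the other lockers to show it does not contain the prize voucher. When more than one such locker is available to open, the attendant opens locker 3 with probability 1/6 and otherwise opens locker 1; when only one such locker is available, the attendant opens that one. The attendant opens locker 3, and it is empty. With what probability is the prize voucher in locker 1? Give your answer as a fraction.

Apply Bayes' rule, conditioning on where the prize voucher actually is.
If it is in locker 1 (prior 1/3): only locker 3 is available, probability 1; weight (1/3)·1 = 1/3.
If it is in locker 2 (prior 1/3): locker 3 is available, opened with probability 1/6; weight (1/3)·(1/6) = 1/18.
If it is in locker 3 (prior 1/3): the attendant opened locker 3, so this case is ruled out; weight (1/3)·0 = 0.
The weights sum to 7/18.
So P(the prize voucher in locker 1 | the attendant opened locker 3) = (1/3) / (7/18) = 6/7.

6/7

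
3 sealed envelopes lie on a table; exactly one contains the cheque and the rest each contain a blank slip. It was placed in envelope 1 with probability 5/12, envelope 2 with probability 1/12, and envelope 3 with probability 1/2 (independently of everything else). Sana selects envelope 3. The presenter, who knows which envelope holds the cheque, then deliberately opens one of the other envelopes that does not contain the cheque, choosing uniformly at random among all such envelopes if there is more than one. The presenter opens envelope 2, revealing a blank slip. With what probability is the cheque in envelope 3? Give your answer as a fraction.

3/8

Condition on the true location of the cheque.
If it is in envelope 1 (prior 5/12): the presenter has no choice, probability 1; weight (5/12)·1 = 5/12.
If it is in envelope 2 (prior 1/12): the presenter opened envelope 2, so this case is ruled out; weight (1/12)·0 = 0.
If it is in envelope 3 (prior 1/2): the presenter has 2 equally likely choices, so probability 1/2; weight (1/2)·(1/2) = 1/4.
The weights sum to 2/3.
So P(the cheque in envelope 3 | the presenter opened envelope 2) = (1/4) / (2/3) = 3/8.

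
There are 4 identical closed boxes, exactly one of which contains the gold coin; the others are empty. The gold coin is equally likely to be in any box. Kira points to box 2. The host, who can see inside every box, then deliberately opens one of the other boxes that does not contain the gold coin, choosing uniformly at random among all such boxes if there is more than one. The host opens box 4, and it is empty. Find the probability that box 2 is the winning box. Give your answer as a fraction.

1/4

Condition on the true location of the gold coin.
If it is in either of boxes 1 and 3 (prior 1/4 each): the host has 2 equally likely choices, so probability 1/2; weight (1/4)·(1/2) = 1/8 each.
If it is in box 2 (prior 1/4): the host has 3 equally likely choices, so probability 1/3; weight (1/4)·(1/3) = 1/12.
If it is in box 4 (prior 1/4): the host opened box 4, so this case is ruled out; weight (1/4)·0 = 0.
The weights sum to 1/3.
So P(the gold coin in box 2 | the host opened box 4) = (1/12) / (1/3) = 1/4.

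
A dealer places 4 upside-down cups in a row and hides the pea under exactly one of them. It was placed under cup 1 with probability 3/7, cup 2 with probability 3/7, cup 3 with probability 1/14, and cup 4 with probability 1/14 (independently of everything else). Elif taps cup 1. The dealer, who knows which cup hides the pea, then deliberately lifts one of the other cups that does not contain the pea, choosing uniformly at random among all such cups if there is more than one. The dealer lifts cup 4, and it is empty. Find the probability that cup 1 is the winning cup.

Apply Bayes' rule, conditioning on where the pea actually is.
If it is under cup 1 (prior 3/7): the dealer has 3 equally likely choices, so probability 1/3; weight (3/7)·(1/3) = 1/7.
If it is under cup 2 (prior 3/7): the dealer has 2 equally likely choices, so probability 1/2; weight (3/7)·(1/2) = 3/14.
If it is under cup 3 (prior 1/14): the dealer has 2 equally likely choices, so probability 1/2; weight (1/14)·(1/2) = 1/28.
If it is under cup 4 (prior 1/14): the dealer opened cup 4, so this case is ruled out; weight (1/14)·0 = 0.
The weights sum to 11/28.
So P(the pea under cup 1 | the dealer opened cup 4) = (1/7) / (11/28) = 4/11.

4/11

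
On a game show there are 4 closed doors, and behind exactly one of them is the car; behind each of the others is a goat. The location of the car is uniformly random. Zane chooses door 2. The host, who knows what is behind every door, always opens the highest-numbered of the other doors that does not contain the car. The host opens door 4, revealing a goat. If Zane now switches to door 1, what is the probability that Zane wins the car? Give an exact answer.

Consider each possible location of the car in turn.
If it is behind any of doors 1, 2, and 3 (prior 1/4 each): door 4 is the highest-numbered option available, probability 1; weight (1/4)·1 = 1/4 each.
If it is behind door 4 (prior 1/4): the host opened door 4, so this case is ruled out; weight (1/4)·0 = 0.
The weights sum to 3/4.
So P(the car behind door 1 | the host opened door 4) = (1/4) / (3/4) = 1/3.

1/3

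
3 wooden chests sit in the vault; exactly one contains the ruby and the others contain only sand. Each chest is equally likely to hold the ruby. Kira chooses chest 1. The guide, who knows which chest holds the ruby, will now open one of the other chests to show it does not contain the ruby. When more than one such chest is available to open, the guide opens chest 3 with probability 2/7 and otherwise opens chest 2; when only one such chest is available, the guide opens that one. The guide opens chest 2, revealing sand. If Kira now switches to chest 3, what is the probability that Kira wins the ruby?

Apply Bayes' rule, conditioning on where the ruby actually is.
If it is in chest 1 (prior 1/3): chest 3 is available but not opened, probability 5/7; weight (1/3)·(5/7) = 5/21.
If it is in chest 2 (prior 1/3): the guide opened chest 2, so this case is ruled out; weight (1/3)·0 = 0.
If it is in chest 3 (prior 1/3): only chest 2 is available, probability 1; weight (1/3)·1 = 1/3.
The weights sum to 4/7.
So P(the ruby in chest 3 | the guide opened chest 2) = (1/3) / (4/7) = 7/12.

7/12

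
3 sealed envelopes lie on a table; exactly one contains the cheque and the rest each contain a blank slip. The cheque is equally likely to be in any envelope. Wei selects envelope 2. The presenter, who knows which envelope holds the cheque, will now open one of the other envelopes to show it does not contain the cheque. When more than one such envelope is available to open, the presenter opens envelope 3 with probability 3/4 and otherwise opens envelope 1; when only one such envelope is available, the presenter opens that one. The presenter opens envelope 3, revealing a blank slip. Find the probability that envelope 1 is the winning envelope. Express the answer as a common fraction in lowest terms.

Condition on the true location of the cheque.
If it is in envelope 1 (prior 1/3): only envelope 3 is available, probability 1; weight (1/3)·1 = 1/3.
If it is in envelope 2 (prior 1/3): envelope 3 is available, opened with probability 3/4; weight (1/3)·(3/4) = 1/4.
If it is in envelope 3 (prior 1/3): the presenter opened envelope 3, so this case is ruled out; weight (1/3)·0 = 0.
The weights sum to 7/12.
So P(the cheque in envelope 1 | the presenter opened envelope 3) = (1/3) / (7/12) = 4/7.

4/7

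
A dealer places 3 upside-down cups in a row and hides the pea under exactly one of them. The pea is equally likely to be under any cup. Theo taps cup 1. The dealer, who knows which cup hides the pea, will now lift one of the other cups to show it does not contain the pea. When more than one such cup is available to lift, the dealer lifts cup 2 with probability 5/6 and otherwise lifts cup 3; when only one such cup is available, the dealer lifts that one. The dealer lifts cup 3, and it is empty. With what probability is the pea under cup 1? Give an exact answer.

1/7

Consider each possible location of the pea in turn.
If it is under cup 1 (prior 1/3): cup 2 is available but not opened, probability 1/6; weight (1/3)·(1/6) = 1/18.
If it is under cup 2 (prior 1/3): only cup 3 is available, probability 1; weight (1/3)·1 = 1/3.
If it is under cup 3 (prior 1/3): the dealer opened cup 3, so this case is ruled out; weight (1/3)·0 = 0.
The weights sum to 7/18.
So P(the pea under cup 1 | the dealer opened cup 3) = (1/18) / (7/18) = 1/7.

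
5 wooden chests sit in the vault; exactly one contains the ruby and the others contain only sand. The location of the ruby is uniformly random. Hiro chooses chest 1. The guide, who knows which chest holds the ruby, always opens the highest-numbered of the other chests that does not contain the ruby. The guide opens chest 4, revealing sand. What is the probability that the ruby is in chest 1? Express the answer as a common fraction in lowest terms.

0

Condition on the true location of the ruby.
If it is in any of chests 1, 2, and 3 (prior 1/5 each): the guide would have opened chest 5 instead, probability 0; weight (1/5)·0 = 0 each.
If it is in chest 4 (prior 1/5): the guide opened chest 4, so this case is ruled out; weight (1/5)·0 = 0.
If it is in chest 5 (prior 1/5): chest 4 is the highest-numbered option available, probability 1; weight (1/5)·1 = 1/5.
The weights sum to 1/5.
So P(the ruby in chest 1 | the guide opened chest 4) = 0 / (1/5) = 0.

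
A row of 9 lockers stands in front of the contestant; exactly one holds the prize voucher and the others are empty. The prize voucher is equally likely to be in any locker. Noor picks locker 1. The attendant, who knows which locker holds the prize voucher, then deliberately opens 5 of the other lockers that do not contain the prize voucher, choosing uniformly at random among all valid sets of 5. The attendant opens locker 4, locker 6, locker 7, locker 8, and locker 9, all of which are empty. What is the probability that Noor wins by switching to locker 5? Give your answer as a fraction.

Consider each possible location of the prize voucher in turn.
If it is in locker 1 (prior 1/9): the attendant has 56 equally likely choices, so probability 1/56; weight (1/9)·(1/56) = 1/504.
If it is in any of lockers 2, 3, and 5 (prior 1/9 each): the attendant has 21 equally likely choices, so probability 1/21; weight (1/9)·(1/21) = 1/189 each.
If it is in any of lockers 4, 6, 7, 8, and 9 (prior 1/9 each): that locker was opened and seen not to hold the prize — ruled out; weight (1/9)·0 = 0 each.
The weights sum to 1/56.
So P(the prize voucher in locker 5 | the attendant opened locker 4, locker 6, locker 7, locker 8, and locker 9) = (1/189) / (1/56) = 8/27.

8/27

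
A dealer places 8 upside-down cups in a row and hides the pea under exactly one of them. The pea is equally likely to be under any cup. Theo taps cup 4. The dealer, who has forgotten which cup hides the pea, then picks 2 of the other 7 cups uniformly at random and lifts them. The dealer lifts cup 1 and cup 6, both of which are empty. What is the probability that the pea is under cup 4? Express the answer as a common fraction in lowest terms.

Condition on the true location of the pea.
If it is under either of cups 1 and 6 (prior 1/8 each): that cup was opened and seen not to hold the prize — ruled out; weight (1/8)·0 = 0 each.
If it is under any of cups 2, 3, 4, 5, 7, and 8 (prior 1/8 each): the dealer picks exactly this set with probability 1/21 regardless, and none is the prize; weight (1/8)·(1/21) = 1/168 each.
The weights sum to 1/28.
So P(the pea under cup 4 | the dealer opened cup 1 and cup 6) = (1/168) / (1/28) = 1/6.

1/6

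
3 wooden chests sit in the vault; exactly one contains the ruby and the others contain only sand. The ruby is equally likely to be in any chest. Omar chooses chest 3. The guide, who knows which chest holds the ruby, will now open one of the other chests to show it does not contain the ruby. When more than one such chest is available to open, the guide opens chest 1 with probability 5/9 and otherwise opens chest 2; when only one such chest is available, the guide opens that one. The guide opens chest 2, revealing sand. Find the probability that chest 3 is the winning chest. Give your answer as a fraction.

4/13

Consider each possible location of the ruby in turn.
If it is in chest 1 (prior 1/3): only chest 2 is available, probability 1; weight (1/3)·1 = 1/3.
If it is in chest 2 (prior 1/3): the guide opened chest 2, so this case is ruled out; weight (1/3)·0 = 0.
If it is in chest 3 (prior 1/3): chest 1 is available but not opened, probability 4/9; weight (1/3)·(4/9) = 4/27.
The weights sum to 13/27.
So P(the ruby in chest 3 | the guide opened chest 2) = (4/27) / (13/27) = 4/13.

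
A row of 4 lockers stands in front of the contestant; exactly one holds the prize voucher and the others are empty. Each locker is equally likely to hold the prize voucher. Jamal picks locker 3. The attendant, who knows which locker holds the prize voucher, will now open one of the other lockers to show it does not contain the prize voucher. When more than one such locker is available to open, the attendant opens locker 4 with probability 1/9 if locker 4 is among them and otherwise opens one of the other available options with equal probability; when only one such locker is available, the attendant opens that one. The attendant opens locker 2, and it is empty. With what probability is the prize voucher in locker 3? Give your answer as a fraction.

Condition on the true location of the prize voucher.
If it is in locker 1 (prior 1/4): locker 4 is available but not opened, probability 8/9; weight (1/4)·(8/9) = 2/9.
If it is in locker 2 (prior 1/4): the attendant opened locker 2, so this case is ruled out; weight (1/4)·0 = 0.
If it is in locker 3 (prior 1/4): locker 4 is available but not opened; locker 2 gets probability (1 − 1/9)/2 = 4/9; weight (1/4)·(4/9) = 1/9.
If it is in locker 4 (prior 1/4): locker 4 holds the prize so is unavailable; the attendant chooses uniformly among the 2 others, probability 1/2; weight (1/4)·(1/2) = 1/8.
The weights sum to 11/24.
So P(the prize voucher in locker 3 | the attendant opened locker 2) = (1/9) / (11/24) = 8/33.

8/33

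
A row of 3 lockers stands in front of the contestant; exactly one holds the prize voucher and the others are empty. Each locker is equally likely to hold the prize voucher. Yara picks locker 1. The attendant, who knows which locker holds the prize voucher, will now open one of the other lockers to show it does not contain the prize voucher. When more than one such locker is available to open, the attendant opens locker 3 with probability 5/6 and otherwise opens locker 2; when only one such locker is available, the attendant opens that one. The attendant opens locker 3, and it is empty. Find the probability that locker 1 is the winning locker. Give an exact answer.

5/11

Condition on the true location of the prize voucher.
If it is in locker 1 (prior 1/3): locker 3 is available, opened with probability 5/6; weight (1/3)·(5/6) = 5/18.
If it is in locker 2 (prior 1/3): only locker 3 is available, probability 1; weight (1/3)·1 = 1/3.
If it is in locker 3 (prior 1/3): the attendant opened locker 3, so this case is ruled out; weight (1/3)·0 = 0.
The weights sum to 11/18.
So P(the prize voucher in locker 1 | the attendant opened locker 3) = (5/18) / (11/18) = 5/11.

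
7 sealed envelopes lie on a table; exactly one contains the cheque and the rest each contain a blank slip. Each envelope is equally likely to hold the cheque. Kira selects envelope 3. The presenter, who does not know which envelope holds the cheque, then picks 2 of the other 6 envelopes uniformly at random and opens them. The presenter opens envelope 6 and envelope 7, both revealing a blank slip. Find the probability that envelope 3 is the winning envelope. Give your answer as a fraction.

1/5

Because the presenter chose which envelopes to open without knowing where the cheque is, the choice is independent of the prize location. Learning that none of the 2 opened envelopes holds the cheque simply rules out those 2 locations and leaves the remaining 5 envelopes still equally likely by symmetry.
So P(the cheque in envelope 3) = 1/5.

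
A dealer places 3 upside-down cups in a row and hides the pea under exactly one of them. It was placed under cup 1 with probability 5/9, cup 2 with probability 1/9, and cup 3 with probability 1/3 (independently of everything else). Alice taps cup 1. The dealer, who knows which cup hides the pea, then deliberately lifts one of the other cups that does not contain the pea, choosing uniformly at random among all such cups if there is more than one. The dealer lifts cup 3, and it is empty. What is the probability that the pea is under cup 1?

5/7

Apply Bayes' rule, conditioning on where the pea actually is.
If it is under cup 1 (prior 5/9): the dealer has 2 equally likely choices, so probability 1/2; weight (5/9)·(1/2) = 5/18.
If it is under cup 2 (prior 1/9): the dealer has no choice, probability 1; weight (1/9)·1 = 1/9.
If it is under cup 3 (prior 1/3): the dealer opened cup 3, so this case is ruled out; weight (1/3)·0 = 0.
The weights sum to 7/18.
So P(the pea under cup 1 | the dealer opened cup 3) = (5/18) / (7/18) = 5/7.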